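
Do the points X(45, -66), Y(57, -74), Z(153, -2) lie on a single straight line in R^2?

XY = (12, -8), XZ = (108, 64).
If collinear, XZ would be a scalar multiple of XY. But (12)·(64) ≠ (-8)·(108) (difference 1632), so they are not parallel; the points are not collinear.

No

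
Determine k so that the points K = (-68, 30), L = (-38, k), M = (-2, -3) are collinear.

Collinearity: (L − K) must be parallel to (M − K) = (66, -33).
Cross-multiplying the components: (k − 30)·(66) = (30)·(-33).
Solving gives k = 15.

15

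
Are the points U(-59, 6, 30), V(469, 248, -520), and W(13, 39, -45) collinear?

UV = (528, 242, -550), UW = (72, 33, -75).
UV × UW = (0, 0, 0).
The cross product vanishes, so the three points are collinear.

Yes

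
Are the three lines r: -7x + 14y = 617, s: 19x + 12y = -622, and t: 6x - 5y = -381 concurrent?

Intersecting r and s: solving the 2×2 system gives (x, y) = (-8056/175, 7369/350).
Substitute into t: (6)(-8056/175) + (-5)(7369/350) = -133517/350.
But t requires -381 ≠ -133517/350, so the three lines have no common point.

No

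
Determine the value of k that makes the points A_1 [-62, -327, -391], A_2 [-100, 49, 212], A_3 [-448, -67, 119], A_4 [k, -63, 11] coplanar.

Coplanarity ⇔ det[A_1A_2; A_1A_3; A_1A_4] = 0.
Expanding, this is linear in k: (34980)k + (209880) = 0.
So k = -6.

-6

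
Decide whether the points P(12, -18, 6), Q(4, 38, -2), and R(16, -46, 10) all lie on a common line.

PQ = (-8, 56, -8), PR = (4, -28, 4).
PQ × PR = (0, 0, 0).
The cross product vanishes, so the three points are collinear.

Yes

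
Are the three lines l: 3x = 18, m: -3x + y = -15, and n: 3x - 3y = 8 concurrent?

Intersecting l and m: solving the 2×2 system gives (x, y) = (6, 3).
Substitute into n: (3)(6) + (-3)(3) = 9.
But n requires 8 ≠ 9, so the three lines have no common point.

No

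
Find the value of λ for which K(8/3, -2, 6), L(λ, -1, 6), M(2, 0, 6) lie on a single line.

7/3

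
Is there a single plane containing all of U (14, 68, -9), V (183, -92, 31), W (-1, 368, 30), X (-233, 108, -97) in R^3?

No

The four points are coplanar iff the 3×3 determinant with rows UV, UW, UX is zero.
Rows: (169, -160, 40), (-15, 300, 39), (-247, 40, -88).
Expanding along the first row: (169)(-27960) − (-160)(10953) + (40)(73500) = -32760.
Nonzero ⇒ not coplanar.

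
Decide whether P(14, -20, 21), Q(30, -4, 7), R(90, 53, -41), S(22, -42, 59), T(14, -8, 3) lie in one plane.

Yes

The plane through P, Q, R has normal n = PQ × PR = (30, -72, -48) and equation n·X = 852.
Checking the remaining points: n·S = 852, n·T = 852.
All equal 852, so all 5 points lie in one plane.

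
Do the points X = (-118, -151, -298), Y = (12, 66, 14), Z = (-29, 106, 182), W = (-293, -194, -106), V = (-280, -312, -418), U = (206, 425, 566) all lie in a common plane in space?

The plane through X, Y, Z has normal n = XY × XZ = (23976, -34632, 14097) and equation n·P = -1800642.
Checking the remaining points: n·W = -1800642, n·V = -1800642, n·U = -1800642.
All equal -1800642, so all 6 points lie in one plane.

Yes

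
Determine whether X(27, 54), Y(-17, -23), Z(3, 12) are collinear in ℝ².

XY = (-44, -77), XZ = (-24, -42).
det[XY; XZ] = (-44)(-42) − (-77)(-24) = 0.
The determinant is zero, so the points are collinear.

Yes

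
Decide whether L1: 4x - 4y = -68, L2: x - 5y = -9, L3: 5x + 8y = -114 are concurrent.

Lines aᵢx + bᵢy = cᵢ with pairwise distinct directions are concurrent exactly when det[aᵢ bᵢ cᵢ] = 0.
Here the determinant is 48.
Nonzero, so no common point exists.

No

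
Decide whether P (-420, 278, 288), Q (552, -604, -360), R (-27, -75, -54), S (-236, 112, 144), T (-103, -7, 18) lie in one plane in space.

Yes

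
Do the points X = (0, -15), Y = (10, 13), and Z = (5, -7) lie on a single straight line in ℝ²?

No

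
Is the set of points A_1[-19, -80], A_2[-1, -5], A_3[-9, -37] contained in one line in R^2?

A_1A_2 = (18, 75), A_1A_3 = (10, 43).
det[A_1A_2; A_1A_3] = (18)(43) − (75)(10) = 24.
The determinant is nonzero, so they are not collinear.

No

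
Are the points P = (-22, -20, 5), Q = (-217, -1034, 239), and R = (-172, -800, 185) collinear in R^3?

PQ = (-195, -1014, 234), PR = (-150, -780, 180).
PQ × PR = (0, 0, 0).
The cross product vanishes, so the three points are collinear.

Yes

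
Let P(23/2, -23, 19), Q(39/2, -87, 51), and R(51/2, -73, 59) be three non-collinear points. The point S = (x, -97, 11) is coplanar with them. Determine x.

-5/2

The plane through P, Q, R has equation −960x + 128y + 496z = -4560.
Substituting S: (-960)x + (-6960) = -4560, so x = -5/2.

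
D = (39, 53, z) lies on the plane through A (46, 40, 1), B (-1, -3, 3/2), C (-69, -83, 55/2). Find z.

Coplanarity requires AB · (AC × AD) = 0.
AB = (-47, -43, 1/2), AC = (-115, -123, 53/2); the triple product is linear in z with coefficient 836 and constant term 22154.
Setting it to zero: z = -53/2.

-53/2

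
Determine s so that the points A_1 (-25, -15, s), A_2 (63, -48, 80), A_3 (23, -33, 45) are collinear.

Direction A_2A_3 = (-40, 15, -35). From the x-coordinate of A_1, the parameter along the line is τ = (-25 − 63)/(-40) = 11/5.
Then s = 80 + 11/5·(-35) = 3.

3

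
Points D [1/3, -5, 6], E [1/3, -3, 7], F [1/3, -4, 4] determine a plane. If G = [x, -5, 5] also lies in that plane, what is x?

A normal to the plane is n = DE × DF = (-5, 0, 0).
G lies in the plane iff n · DG = 0.
This gives (-5)x + (5/3) = 0, so x = 1/3.

1/3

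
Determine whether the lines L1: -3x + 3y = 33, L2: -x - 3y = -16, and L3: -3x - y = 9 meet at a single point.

Intersecting L1 and L2: solving the 2×2 system gives (x, y) = (-17/4, 27/4).
Substitute into L3: (-3)(-17/4) + (-1)(27/4) = 6.
But L3 requires 9 ≠ 6, so the three lines have no common point.

No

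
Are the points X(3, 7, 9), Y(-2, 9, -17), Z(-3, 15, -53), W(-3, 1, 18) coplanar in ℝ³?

No

A normal to the plane through X, Y, Z is n = XY × XZ = (84, -154, -28).
The plane has equation n·P = -1078. For W: n·W = -910.
-910 ≠ -1078, so W is off the plane.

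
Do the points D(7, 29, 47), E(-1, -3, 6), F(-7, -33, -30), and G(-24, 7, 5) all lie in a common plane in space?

No

With D as base: DE = (-8, -32, -41), DF = (-14, -62, -77), DG = (-31, -22, -42).
DF × DG = (910, 1799, -1614).
DE · (DF × DG) = 1326.
Since 1326 ≠ 0, the four points are not coplanar.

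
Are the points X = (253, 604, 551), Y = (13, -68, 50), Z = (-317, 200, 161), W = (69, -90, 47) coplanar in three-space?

The four points are coplanar iff the 3×3 determinant with rows XY, XZ, XW is zero.
Rows: (-240, -672, -501), (-570, -404, -390), (-184, -694, -504).
Expanding along the first row: (-240)(-67044) − (-672)(215520) + (-501)(321244) = -23244.
Nonzero ⇒ not coplanar.

No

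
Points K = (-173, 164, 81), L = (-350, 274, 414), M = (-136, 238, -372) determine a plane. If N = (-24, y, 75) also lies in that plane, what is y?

A normal to the plane is n = KL × KM = (-74472, -67860, -17168).
N lies in the plane iff n · KN = 0.
This gives (-67860)y + (135720) = 0, so y = 2.

2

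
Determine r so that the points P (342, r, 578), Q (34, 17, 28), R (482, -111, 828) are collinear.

-71

Collinearity requires PQ × PR = 0; each component is linear in r.
The x-component gives (-800)r + (-56800) = 0, so r = -71.
The remaining components then also vanish.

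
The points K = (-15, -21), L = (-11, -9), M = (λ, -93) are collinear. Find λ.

The three points are collinear iff det[KL; KM] = 0.
This determinant is linear in λ: (-12)λ + (-468) = 0, so λ = -39.

-39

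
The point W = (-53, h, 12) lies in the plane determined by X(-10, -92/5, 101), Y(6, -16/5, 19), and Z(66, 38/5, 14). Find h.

The plane through X, Y, Z has equation (4048/5)x − 4840y − (3696/5)z = 31504/5.
Substituting W: (-4840)h + (-258896/5) = 31504/5, so h = -12.

-12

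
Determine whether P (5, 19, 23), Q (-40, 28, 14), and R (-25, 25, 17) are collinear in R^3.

Yes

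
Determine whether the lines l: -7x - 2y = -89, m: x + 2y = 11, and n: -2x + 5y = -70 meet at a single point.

No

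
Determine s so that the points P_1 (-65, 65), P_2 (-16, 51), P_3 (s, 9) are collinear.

131

The three points are collinear iff det[P_1P_2; P_1P_3] = 0.
This determinant is linear in s: (14)s + (-1834) = 0, so s = 131.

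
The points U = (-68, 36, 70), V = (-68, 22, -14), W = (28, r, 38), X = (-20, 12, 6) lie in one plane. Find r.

Coplanarity ⇔ det[UV; UW; UX] = 0.
Expanding, this is linear in r: (4032)r + (-16128) = 0.
So r = 4.

4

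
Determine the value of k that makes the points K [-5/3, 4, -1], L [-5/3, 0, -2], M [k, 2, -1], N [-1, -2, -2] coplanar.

Normal to plane KLN: n = (-2, -2/3, 8/3); plane equation n·P = -2.
Requiring n·M = -2: (-2)k + (-4) = -2.
So k = -1.

-1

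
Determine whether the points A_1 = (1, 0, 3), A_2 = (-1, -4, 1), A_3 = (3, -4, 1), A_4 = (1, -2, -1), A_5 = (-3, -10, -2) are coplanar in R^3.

The plane through A_1, A_2, A_3 has normal n = A_1A_2 × A_1A_3 = (0, -8, 16) and equation n·P = 48.
Checking the remaining points: n·A_4 = 0, n·A_5 = 48.
Since n·A_4 = 0 ≠ 48, A_4 is off the plane and the points are not all coplanar.

No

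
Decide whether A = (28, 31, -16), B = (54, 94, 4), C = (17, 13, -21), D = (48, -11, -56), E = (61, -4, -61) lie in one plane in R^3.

No

The plane through A, B, C has normal n = AB × AC = (45, -90, 225) and equation n·P = -5130.
Checking the remaining points: n·D = -9450, n·E = -10620.
Since n·D = -9450 ≠ -5130, D is off the plane and the points are not all coplanar.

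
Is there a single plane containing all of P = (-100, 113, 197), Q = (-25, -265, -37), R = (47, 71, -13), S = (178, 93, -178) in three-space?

The four points are coplanar iff the 3×3 determinant with rows PQ, PR, PS is zero.
Rows: (75, -378, -234), (147, -42, -210), (278, -20, -375).
Expanding along the first row: (75)(11550) − (-378)(3255) + (-234)(8736) = 52416.
Nonzero ⇒ not coplanar.

No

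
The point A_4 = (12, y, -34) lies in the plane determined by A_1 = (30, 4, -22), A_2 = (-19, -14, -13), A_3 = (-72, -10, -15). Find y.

28

Coplanarity requires A_1A_2 · (A_1A_3 × A_1A_4) = 0.
A_1A_2 = (-49, -18, 9), A_1A_3 = (-102, -14, 7); the triple product is linear in y with coefficient -575 and constant term 16100.
Setting it to zero: y = 28.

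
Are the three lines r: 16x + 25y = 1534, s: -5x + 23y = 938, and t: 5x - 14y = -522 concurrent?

Intersecting r and s: solving the 2×2 system gives (x, y) = (24, 46).
Substitute into t: (5)(24) + (-14)(46) = -524.
But t requires -522 ≠ -524, so the three lines have no common point.

No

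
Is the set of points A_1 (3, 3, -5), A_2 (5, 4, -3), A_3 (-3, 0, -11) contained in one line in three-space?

Yes

A_1A_2 = (2, 1, 2), A_1A_3 = (-6, -3, -6).
A_1A_2 × A_1A_3 = (0, 0, 0).
The cross product vanishes, so the three points are collinear.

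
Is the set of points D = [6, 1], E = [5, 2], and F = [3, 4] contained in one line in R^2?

DE = (-1, 1), DF = (-3, 3).
Twice the signed area of △DEF is (-1)(3) − (1)(-3) = 0.
The triangle is degenerate (zero area), so the points are collinear.

Yes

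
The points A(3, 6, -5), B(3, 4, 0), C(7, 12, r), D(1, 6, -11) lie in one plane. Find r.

-8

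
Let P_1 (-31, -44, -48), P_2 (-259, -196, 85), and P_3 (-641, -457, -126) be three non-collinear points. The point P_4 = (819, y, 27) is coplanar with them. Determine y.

The plane through P_1, P_2, P_3 has equation 66785x − 98914y + 1444z = 2212569.
Substituting P_4: (-98914)y + (54735903) = 2212569, so y = 531.

531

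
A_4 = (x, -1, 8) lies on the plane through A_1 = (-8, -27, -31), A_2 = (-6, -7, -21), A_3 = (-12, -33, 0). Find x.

The plane through A_1, A_2, A_3 has equation 680x − 102y + 68z = -4794.
Substituting A_4: (680)x + (646) = -4794, so x = -8.

-8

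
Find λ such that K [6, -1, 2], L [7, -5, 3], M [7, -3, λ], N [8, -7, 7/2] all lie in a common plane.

Normal to plane KLN: n = (0, 1/2, 2); plane equation n·P = 7/2.
Requiring n·M = 7/2: (2)λ + (-3/2) = 7/2.
So λ = 5/2.

5/2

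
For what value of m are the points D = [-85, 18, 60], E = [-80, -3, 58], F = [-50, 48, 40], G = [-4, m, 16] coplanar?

20

Normal to plane DEF: n = (480, 30, 885); plane equation n·P = 12840.
Requiring n·G = 12840: (30)m + (12240) = 12840.
So m = 20.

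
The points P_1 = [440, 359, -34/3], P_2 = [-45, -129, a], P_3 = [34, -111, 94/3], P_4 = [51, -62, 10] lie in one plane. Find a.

-28/3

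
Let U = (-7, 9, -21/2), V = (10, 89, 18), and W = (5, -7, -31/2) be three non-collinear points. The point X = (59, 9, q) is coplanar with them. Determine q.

-15/2

A normal to the plane is n = UV × UW = (56, 427, -1232).
X lies in the plane iff n · UX = 0.
This gives (-1232)q + (-9240) = 0, so q = -15/2.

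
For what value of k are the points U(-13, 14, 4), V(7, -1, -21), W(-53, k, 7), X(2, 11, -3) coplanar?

The points are coplanar iff UV · (UW × UX) = 0.
Expanding, this is linear in k: (235)k + (-2585) = 0.
So k = 11.

11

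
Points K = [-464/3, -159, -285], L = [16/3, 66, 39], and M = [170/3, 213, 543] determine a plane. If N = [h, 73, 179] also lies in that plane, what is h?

-40/3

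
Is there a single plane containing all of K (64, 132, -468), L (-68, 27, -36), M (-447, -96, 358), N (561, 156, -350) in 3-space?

With K as base: KL = (-132, -105, 432), KM = (-511, -228, 826), KN = (497, 24, 118).
KM × KN = (-46728, 470820, 101052).
KL · (KM × KN) = 386460.
Since 386460 ≠ 0, the four points are not coplanar.

No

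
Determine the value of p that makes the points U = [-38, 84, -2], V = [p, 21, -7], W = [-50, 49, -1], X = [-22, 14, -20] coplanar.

Normal to plane UWX: n = (700, -200, 1400); plane equation n·P = -46200.
Requiring n·V = -46200: (700)p + (-14000) = -46200.
So p = -46.

-46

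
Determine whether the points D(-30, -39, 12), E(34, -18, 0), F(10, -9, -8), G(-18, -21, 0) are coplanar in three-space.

No

With D as base: DE = (64, 21, -12), DF = (40, 30, -20), DG = (12, 18, -12).
DF × DG = (0, 240, 360).
DE · (DF × DG) = 720.
Since 720 ≠ 0, the four points are not coplanar.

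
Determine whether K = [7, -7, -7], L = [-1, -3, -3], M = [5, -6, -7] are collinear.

KL = (-8, 4, 4), KM = (-2, 1, 0).
KL × KM = (-4, -8, 0).
The cross product is nonzero, so the points do not lie on one line.

No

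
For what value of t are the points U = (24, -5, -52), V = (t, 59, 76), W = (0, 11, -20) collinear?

Direction UW = (-24, 16, 32). From the y-coordinate of V, the parameter along the line is τ = (59 − (-5))/16 = 4.
Then t = 24 + 4·(-24) = -72.

-72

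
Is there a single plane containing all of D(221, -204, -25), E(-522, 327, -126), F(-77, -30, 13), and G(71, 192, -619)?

No

A normal to the plane through D, E, F is n = DE × DF = (37752, 58332, 28956).
The plane has equation n·P = -4280436. For G: n·G = -4043628.
-4043628 ≠ -4280436, so G is off the plane.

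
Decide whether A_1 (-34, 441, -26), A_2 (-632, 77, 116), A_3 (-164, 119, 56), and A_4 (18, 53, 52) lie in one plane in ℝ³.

No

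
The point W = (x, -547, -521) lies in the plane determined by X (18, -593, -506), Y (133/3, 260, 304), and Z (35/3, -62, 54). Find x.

130/3

Coplanarity requires XY · (XZ × XW) = 0.
XY = (79/3, 853, 810), XZ = (-19/3, 531, 560); the triple product is linear in x with coefficient 47570 and constant term -6184100/3.
Setting it to zero: x = 130/3.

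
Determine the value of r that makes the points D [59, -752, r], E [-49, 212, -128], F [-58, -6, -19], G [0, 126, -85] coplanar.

Coplanarity ⇔ det[DE; DF; DG] = 0.
Expanding, this is linear in r: (-11456)r + (4055424) = 0.
So r = 354.

354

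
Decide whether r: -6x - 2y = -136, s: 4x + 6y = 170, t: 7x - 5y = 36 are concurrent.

No

Intersecting r and s: solving the 2×2 system gives (x, y) = (17, 17).
Substitute into t: (7)(17) + (-5)(17) = 34.
But t requires 36 ≠ 34, so the three lines have no common point.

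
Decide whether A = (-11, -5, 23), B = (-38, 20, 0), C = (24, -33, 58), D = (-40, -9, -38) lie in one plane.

With A as base: AB = (-27, 25, -23), AC = (35, -28, 35), AD = (-29, -4, -61).
AC × AD = (1848, 1120, -952).
AB · (AC × AD) = 0.
The scalar triple product vanishes, so the four points are coplanar.

Yes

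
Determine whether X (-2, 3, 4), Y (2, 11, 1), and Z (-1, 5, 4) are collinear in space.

No

XY = (4, 8, -3), XZ = (1, 2, 0).
Comparing components 2 and 3: (8)(0) − (-3)(2) = 6 ≠ 0, so XY and XZ are not parallel and the points are not collinear.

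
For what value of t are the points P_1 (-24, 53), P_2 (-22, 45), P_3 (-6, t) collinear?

Collinearity: (P_3 − P_1) must be parallel to (P_2 − P_1) = (2, -8).
Cross-multiplying the components: (t − 53)·(2) = (18)·(-8).
Solving gives t = -19.

-19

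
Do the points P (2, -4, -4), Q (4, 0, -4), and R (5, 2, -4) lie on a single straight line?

PQ = (2, 4, 0), PR = (3, 6, 0).
Each component of PR is 3/2 times the corresponding component of PQ, so PR = 3/2·PQ and the points are collinear.

Yes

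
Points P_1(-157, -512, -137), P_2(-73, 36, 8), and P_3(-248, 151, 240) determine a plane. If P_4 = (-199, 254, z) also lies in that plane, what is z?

The plane through P_1, P_2, P_3 has equation 110461x − 44863y + 105560z = -8834241.
Substituting P_4: (105560)z + (-33376941) = -8834241, so z = 465/2.

465/2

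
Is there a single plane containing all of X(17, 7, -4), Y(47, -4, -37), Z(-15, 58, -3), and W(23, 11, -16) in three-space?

A normal to the plane through X, Y, Z is n = XY × XZ = (1672, 1026, 1178).
The plane has equation n·P = 30894. For W: n·W = 30894.
Equal, so W lies in the plane and all four are coplanar.

Yes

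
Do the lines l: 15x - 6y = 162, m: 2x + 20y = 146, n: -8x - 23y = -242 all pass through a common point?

Intersecting l and m: solving the 2×2 system gives (x, y) = (343/26, 311/52).
Substitute into n: (-8)(343/26) + (-23)(311/52) = -12641/52.
But n requires -242 ≠ -12641/52, so the three lines have no common point.

No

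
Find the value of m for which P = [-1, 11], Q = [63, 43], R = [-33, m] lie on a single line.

-5

Collinearity: (R − P) must be parallel to (Q − P) = (64, 32).
Cross-multiplying the components: (m − 11)·(64) = (-32)·(32).
Solving gives m = -5.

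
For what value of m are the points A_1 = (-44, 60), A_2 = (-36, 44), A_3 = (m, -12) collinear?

-8

Collinearity: (A_3 − A_1) must be parallel to (A_2 − A_1) = (8, -16).
Cross-multiplying the components: (m − (-44))·(-16) = (-72)·(8).
Solving gives m = -8.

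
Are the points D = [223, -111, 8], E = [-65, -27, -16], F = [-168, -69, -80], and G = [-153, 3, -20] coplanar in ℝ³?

Yes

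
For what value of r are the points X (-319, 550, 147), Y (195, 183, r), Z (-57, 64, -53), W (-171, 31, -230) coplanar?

Coplanarity ⇔ det[XY; XZ; XW] = 0.
Expanding, this is linear in r: (-64050)r + (24851400) = 0.
So r = 388.

388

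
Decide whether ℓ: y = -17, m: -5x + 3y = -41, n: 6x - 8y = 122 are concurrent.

No

Lines aᵢx + bᵢy = cᵢ with pairwise distinct directions are concurrent exactly when det[aᵢ bᵢ cᵢ] = 0.
Here the determinant is -10.
Nonzero, so no common point exists.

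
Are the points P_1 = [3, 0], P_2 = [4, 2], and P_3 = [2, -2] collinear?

Yes

P_1P_2 = (1, 2), P_1P_3 = (-1, -2).
Twice the signed area of △P_1P_2P_3 is (1)(-2) − (2)(-1) = 0.
The triangle is degenerate (zero area), so the points are collinear.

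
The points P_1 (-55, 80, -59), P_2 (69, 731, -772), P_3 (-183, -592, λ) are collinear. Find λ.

Collinearity requires P_1P_2 × P_1P_3 = 0; each component is linear in λ.
The x-component gives (651)λ + (-440727) = 0, so λ = 677.
The remaining components then also vanish.

677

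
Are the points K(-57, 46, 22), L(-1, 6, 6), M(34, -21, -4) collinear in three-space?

KL = (56, -40, -16), KM = (91, -67, -26).
Comparing components 2 and 3: (-40)(-26) − (-16)(-67) = -32 ≠ 0, so KL and KM are not parallel and the points are not collinear.

No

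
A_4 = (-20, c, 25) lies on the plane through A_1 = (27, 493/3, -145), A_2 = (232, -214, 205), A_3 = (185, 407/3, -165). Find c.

24

A normal to the plane is n = A_1A_2 × A_1A_3 = (17600, 59400, 53900).
A_4 lies in the plane iff n · A_1A_4 = 0.
This gives (59400)c + (-1425600) = 0, so c = 24.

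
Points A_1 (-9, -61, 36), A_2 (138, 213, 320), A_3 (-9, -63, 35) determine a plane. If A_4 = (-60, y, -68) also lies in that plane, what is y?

-167

The plane through A_1, A_2, A_3 has equation 294x + 147y − 294z = -22197.
Substituting A_4: (147)y + (2352) = -22197, so y = -167.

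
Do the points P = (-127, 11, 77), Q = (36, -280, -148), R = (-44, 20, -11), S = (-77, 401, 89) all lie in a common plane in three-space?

A normal to the plane through P, Q, R is n = PQ × PR = (27633, -4331, 25620).
The plane has equation n·X = -1584292. For S: n·S = -1584292.
Equal, so S lies in the plane and all four are coplanar.

Yes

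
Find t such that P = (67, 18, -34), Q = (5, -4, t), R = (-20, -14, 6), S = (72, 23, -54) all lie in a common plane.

-10

The points are coplanar iff PQ · (PR × PS) = 0.
Expanding, this is linear in t: (-275)t + (-2750) = 0.
So t = -10.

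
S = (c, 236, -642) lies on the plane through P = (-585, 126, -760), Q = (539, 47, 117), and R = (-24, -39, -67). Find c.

-49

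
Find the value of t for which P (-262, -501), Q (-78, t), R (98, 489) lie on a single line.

The three points are collinear iff det[PQ; PR] = 0.
This determinant is linear in t: (-360)t + (1800) = 0, so t = 5.

5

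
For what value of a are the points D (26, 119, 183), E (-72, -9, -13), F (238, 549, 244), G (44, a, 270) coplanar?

121

The points are coplanar iff DE · (DF × DG) = 0.
Expanding, this is linear in a: (-35574)a + (4304454) = 0.
So a = 121.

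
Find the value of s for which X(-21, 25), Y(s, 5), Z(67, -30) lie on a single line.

The three points are collinear iff det[XY; XZ] = 0.
This determinant is linear in s: (-55)s + (605) = 0, so s = 11.

11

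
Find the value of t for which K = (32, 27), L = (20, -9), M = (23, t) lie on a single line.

0

The three points are collinear iff det[KL; KM] = 0.
This determinant is linear in t: (-12)t + (0) = 0, so t = 0.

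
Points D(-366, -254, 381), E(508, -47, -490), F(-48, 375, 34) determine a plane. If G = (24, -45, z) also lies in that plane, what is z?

-14

A normal to the plane is n = DE × DF = (476030, 26300, 483920).
G lies in the plane iff n · DG = 0.
This gives (483920)z + (6774880) = 0, so z = -14.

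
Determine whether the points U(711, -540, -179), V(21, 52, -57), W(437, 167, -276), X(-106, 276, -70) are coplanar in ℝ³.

The four points are coplanar iff the 3×3 determinant with rows UV, UW, UX is zero.
Rows: (-690, 592, 122), (-274, 707, -97), (-817, 816, 109).
Expanding along the first row: (-690)(156215) − (592)(-109115) + (122)(354035) = 0.
Zero determinant ⇒ coplanar.

Yes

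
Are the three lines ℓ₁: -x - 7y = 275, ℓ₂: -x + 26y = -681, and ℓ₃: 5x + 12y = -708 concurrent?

No

Intersecting ℓ₁ and ℓ₂: solving the 2×2 system gives (x, y) = (-2383/33, -956/33).
Substitute into ℓ₃: (5)(-2383/33) + (12)(-956/33) = -23387/33.
But ℓ₃ requires -708 ≠ -23387/33, so the three lines have no common point.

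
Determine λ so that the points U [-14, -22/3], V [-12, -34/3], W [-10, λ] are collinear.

-46/3

Collinearity: (W − U) must be parallel to (V − U) = (2, -4).
Cross-multiplying the components: (λ − (-22/3))·(2) = (4)·(-4).
Solving gives λ = -46/3.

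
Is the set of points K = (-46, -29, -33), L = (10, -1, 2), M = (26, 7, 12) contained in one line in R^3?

KL = (56, 28, 35), KM = (72, 36, 45).
KL × KM = (0, 0, 0).
The cross product vanishes, so the three points are collinear.

Yes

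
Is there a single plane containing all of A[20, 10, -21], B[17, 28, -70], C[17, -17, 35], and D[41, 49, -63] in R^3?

A normal to the plane through A, B, C is n = AB × AC = (-315, 315, 135).
The plane has equation n·P = -5985. For D: n·D = -5985.
Equal, so D lies in the plane and all four are coplanar.

Yes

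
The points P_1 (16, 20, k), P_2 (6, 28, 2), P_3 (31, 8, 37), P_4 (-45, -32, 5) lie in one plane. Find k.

Coplanarity ⇔ det[P_1P_2; P_1P_3; P_1P_4] = 0.
Expanding, this is linear in k: (2520)k + (-40320) = 0.
So k = 16.

16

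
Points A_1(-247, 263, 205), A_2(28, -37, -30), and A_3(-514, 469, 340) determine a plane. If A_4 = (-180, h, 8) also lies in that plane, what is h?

The plane through A_1, A_2, A_3 has equation 7910x + 25620y − 23450z = -22960.
Substituting A_4: (25620)h + (-1611400) = -22960, so h = 62.

62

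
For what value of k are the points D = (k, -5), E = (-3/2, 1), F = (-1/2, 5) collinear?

The three points are collinear iff det[DE; DF] = 0.
This determinant is linear in k: (-4)k + (-12) = 0, so k = -3.

-3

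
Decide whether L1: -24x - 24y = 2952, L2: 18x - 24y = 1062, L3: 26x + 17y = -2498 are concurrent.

The three lines meet at one point iff the augmented coefficient matrix [aᵢ bᵢ cᵢ] has rank < 3, i.e. its determinant vanishes.
Here the determinant is -2016.
Nonzero, so no common point exists.

No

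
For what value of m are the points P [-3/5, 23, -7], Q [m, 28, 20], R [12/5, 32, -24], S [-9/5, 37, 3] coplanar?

Coplanarity ⇔ det[PQ; PR; PS] = 0.
Expanding, this is linear in m: (328)m + (7872/5) = 0.
So m = -24/5.

-24/5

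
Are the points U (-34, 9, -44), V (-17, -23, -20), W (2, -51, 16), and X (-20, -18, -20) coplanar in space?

No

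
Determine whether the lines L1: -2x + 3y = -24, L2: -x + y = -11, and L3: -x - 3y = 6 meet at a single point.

No

Intersecting L1 and L2: solving the 2×2 system gives (x, y) = (9, -2).
Substitute into L3: (-1)(9) + (-3)(-2) = -3.
But L3 requires 6 ≠ -3, so the three lines have no common point.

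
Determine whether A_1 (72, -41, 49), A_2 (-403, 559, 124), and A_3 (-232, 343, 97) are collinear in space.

Yes

A_1A_2 = (-475, 600, 75), A_1A_3 = (-304, 384, 48).
A_1A_2 × A_1A_3 = (0, 0, 0).
The cross product vanishes, so the three points are collinear.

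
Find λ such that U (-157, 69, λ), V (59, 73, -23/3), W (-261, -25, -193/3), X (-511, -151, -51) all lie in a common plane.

Coplanarity ⇔ det[UV; UW; UX] = 0.
Expanding, this is linear in λ: (-15820)λ + (-5616100/3) = 0.
So λ = -355/3.

-355/3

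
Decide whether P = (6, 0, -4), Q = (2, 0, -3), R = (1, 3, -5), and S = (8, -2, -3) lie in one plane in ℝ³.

Yes

A normal to the plane through P, Q, R is n = PQ × PR = (-3, -9, -12).
The plane has equation n·X = 30. For S: n·S = 30.
Equal, so S lies in the plane and all four are coplanar.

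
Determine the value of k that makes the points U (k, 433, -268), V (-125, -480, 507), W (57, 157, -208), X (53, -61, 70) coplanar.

573

Coplanarity ⇔ det[UV; UW; UX] = 0.
Expanding, this is linear in k: (-21216)k + (12156768) = 0.
So k = 573.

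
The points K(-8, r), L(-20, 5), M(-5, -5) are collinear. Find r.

Collinearity: (K − L) must be parallel to (M − L) = (15, -10).
Cross-multiplying the components: (r − 5)·(15) = (12)·(-10).
Solving gives r = -3.

-3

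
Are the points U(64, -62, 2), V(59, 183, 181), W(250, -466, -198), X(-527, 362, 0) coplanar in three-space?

Yes

A normal to the plane through U, V, W is n = UV × UW = (23316, 32294, -43550).
The plane has equation n·P = -597104. For X: n·X = -597104.
Equal, so X lies in the plane and all four are coplanar.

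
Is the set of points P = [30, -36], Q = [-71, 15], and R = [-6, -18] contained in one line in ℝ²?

No

PQ = (-101, 51), PR = (-36, 18).
Twice the signed area of △PQR is (-101)(18) − (51)(-36) = 18.
The area is nonzero, so the three points are not collinear.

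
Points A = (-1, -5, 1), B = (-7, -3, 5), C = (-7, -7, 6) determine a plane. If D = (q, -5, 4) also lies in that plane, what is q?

-5

Coplanarity requires AB · (AC × AD) = 0.
AB = (-6, 2, 4), AC = (-6, -2, 5); the triple product is linear in q with coefficient 18 and constant term 90.
Setting it to zero: q = -5.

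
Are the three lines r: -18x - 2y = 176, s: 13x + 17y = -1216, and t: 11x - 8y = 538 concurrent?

Yes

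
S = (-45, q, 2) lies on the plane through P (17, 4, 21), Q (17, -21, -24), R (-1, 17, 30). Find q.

21

A normal to the plane is n = PQ × PR = (360, 810, -450).
S lies in the plane iff n · PS = 0.
This gives (810)q + (-17010) = 0, so q = 21.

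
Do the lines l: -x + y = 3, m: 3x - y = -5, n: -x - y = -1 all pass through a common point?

Lines aᵢx + bᵢy = cᵢ with pairwise distinct directions are concurrent exactly when det[aᵢ bᵢ cᵢ] = 0.
Here the determinant is 0.
It vanishes, so the lines are concurrent at (-1, 2).

Yes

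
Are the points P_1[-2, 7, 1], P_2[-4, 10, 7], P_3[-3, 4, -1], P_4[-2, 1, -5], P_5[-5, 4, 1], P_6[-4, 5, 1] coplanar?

No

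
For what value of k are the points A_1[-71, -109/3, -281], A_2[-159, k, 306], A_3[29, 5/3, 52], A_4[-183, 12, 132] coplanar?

32

Coplanarity ⇔ det[A_1A_2; A_1A_3; A_1A_4] = 0.
Expanding, this is linear in k: (-78596)k + (2515072) = 0.
So k = 32.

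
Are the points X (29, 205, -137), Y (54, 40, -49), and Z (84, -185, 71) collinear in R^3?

No

XY = (25, -165, 88), XZ = (55, -390, 208).
Comparing components 3 and 1: (88)(55) − (25)(208) = -360 ≠ 0, so XY and XZ are not parallel and the points are not collinear.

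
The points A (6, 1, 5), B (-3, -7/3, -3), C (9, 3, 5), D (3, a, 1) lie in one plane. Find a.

1/3

The points are coplanar iff AB · (AC × AD) = 0.
Expanding, this is linear in a: (-24)a + (8) = 0.
So a = 1/3.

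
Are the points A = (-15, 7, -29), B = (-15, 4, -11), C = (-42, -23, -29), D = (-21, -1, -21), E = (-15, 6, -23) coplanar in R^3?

The plane through A, B, C has normal n = AB × AC = (540, -486, -81) and equation n·P = -9153.
Checking the remaining points: n·D = -9153, n·E = -9153.
All equal -9153, so all 5 points lie in one plane.

Yes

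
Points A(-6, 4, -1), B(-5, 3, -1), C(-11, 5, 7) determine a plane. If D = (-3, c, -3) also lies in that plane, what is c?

Coplanarity requires AB · (AC × AD) = 0.
AB = (1, -1, 0), AC = (-5, 1, 8); the triple product is linear in c with coefficient -8 and constant term 16.
Setting it to zero: c = 2.

2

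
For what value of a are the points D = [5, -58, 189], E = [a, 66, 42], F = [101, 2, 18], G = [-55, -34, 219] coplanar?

-3

The points are coplanar iff DE · (DF × DG) = 0.
Expanding, this is linear in a: (5904)a + (17712) = 0.
So a = -3.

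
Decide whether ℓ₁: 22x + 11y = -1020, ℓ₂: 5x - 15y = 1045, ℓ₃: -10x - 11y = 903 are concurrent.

No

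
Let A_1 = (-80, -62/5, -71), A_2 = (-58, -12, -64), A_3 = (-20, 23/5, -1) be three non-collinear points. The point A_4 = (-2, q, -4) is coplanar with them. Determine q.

11/5

The plane through A_1, A_2, A_3 has equation −91x − 1120y + 350z = -3682.
Substituting A_4: (-1120)q + (-1218) = -3682, so q = 11/5.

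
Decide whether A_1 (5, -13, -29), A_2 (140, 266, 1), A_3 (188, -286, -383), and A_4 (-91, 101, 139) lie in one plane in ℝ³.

Yes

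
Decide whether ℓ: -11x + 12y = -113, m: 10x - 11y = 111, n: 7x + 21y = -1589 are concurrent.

No

The three lines meet at one point iff the augmented coefficient matrix [aᵢ bᵢ cᵢ] has rank < 3, i.e. its determinant vanishes.
Here the determinant is 945.
Nonzero, so no common point exists.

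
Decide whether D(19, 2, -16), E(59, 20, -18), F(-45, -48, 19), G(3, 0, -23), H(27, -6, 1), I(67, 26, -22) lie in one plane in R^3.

Yes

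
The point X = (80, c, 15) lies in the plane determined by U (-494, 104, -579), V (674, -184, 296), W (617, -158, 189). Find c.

-68

A normal to the plane is n = UV × UW = (8066, 75101, 13952).
X lies in the plane iff n · UX = 0.
This gives (75101)c + (5106868) = 0, so c = -68.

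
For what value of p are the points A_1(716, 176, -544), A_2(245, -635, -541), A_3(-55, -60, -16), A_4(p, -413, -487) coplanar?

308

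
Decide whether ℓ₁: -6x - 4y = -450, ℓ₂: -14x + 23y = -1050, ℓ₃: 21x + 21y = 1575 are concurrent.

Lines aᵢx + bᵢy = cᵢ with pairwise distinct directions are concurrent exactly when det[aᵢ bᵢ cᵢ] = 0.
Here the determinant is 0.
It vanishes, so the lines are concurrent at (75, 0).

Yes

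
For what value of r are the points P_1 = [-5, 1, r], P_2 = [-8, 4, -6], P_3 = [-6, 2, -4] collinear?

Collinearity requires P_1P_2 × P_1P_3 = 0; each component is linear in r.
The x-component gives (-2)r + (-6) = 0, so r = -3.
The remaining components then also vanish.

-3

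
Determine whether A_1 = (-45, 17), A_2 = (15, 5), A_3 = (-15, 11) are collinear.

Yes

A_1A_2 = (60, -12), A_1A_3 = (30, -6).
Checking proportionality: A_1A_3 = 1/2·A_1A_2, so the vectors are parallel and the points are collinear.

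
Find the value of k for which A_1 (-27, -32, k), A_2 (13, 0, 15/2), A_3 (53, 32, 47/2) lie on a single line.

Collinearity requires A_1A_2 × A_1A_3 = 0; each component is linear in k.
The x-component gives (32)k + (272) = 0, so k = -17/2.
The remaining components then also vanish.

-17/2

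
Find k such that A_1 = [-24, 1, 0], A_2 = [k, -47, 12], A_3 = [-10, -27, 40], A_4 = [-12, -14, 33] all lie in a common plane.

-22

The points are coplanar iff A_1A_2 · (A_1A_3 × A_1A_4) = 0.
Expanding, this is linear in k: (-324)k + (-7128) = 0.
So k = -22.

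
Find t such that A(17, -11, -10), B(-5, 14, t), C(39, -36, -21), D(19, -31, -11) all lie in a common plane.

Coplanarity ⇔ det[AB; AC; AD] = 0.
Expanding, this is linear in t: (-390)t + (390) = 0.
So t = 1.

1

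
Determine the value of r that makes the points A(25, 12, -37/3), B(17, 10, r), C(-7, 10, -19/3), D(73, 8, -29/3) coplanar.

-25/3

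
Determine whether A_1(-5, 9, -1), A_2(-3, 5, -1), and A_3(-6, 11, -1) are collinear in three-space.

A_1A_2 = (2, -4, 0), A_1A_3 = (-1, 2, 0).
A_1A_2 × A_1A_3 = (0, 0, 0).
The cross product vanishes, so the three points are collinear.

Yes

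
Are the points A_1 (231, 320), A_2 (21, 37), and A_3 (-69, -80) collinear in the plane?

No

A_1A_2 = (-210, -283), A_1A_3 = (-300, -400).
If collinear, A_1A_3 would be a scalar multiple of A_1A_2. But (-210)·(-400) ≠ (-283)·(-300) (difference -900), so they are not parallel; the points are not collinear.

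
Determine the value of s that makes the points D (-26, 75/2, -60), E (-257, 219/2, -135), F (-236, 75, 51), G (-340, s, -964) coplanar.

521/2

Coplanarity ⇔ det[DE; DF; DG] = 0.
Expanding, this is linear in s: (41391)s + (-21564711/2) = 0.
So s = 521/2.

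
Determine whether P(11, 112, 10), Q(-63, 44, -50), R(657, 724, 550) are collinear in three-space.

No

PQ = (-74, -68, -60), PR = (646, 612, 540).
Comparing components 3 and 1: (-60)(646) − (-74)(540) = 1200 ≠ 0, so PQ and PR are not parallel and the points are not collinear.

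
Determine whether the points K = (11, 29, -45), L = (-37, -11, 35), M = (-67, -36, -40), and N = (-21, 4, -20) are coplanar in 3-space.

The four points are coplanar iff the 3×3 determinant with rows KL, KM, KN is zero.
Rows: (-48, -40, 80), (-78, -65, 5), (-32, -25, 25).
Expanding along the first row: (-48)(-1500) − (-40)(-1790) + (80)(-130) = -10000.
Nonzero ⇒ not coplanar.

No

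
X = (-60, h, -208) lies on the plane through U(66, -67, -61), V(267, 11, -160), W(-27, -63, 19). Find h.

-361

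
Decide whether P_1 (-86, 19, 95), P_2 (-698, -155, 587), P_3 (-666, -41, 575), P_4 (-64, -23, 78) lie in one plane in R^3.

No

With P_1 as base: P_1P_2 = (-612, -174, 492), P_1P_3 = (-580, -60, 480), P_1P_4 = (22, -42, -17).
P_1P_3 × P_1P_4 = (21180, 700, 25680).
P_1P_2 · (P_1P_3 × P_1P_4) = -449400.
Since -449400 ≠ 0, the four points are not coplanar.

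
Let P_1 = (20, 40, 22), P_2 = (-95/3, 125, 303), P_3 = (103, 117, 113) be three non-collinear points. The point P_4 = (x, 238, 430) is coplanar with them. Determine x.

A normal to the plane is n = P_1P_2 × P_1P_3 = (-13902, 84074/3, -33100/3).
P_4 lies in the plane iff n · P_1P_4 = 0.
This gives (-13902)x + (1325324) = 0, so x = 286/3.

286/3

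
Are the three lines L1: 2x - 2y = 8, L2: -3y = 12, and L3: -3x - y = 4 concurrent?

Yes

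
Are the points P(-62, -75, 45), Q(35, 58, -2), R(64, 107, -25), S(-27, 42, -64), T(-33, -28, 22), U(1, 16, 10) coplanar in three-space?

The plane through P, Q, R has normal n = PQ × PR = (-756, 868, 896) and equation n·X = 22092.
Checking the remaining points: n·S = -476, n·T = 20356, n·U = 22092.
Since n·S = -476 ≠ 22092, S is off the plane and the points are not all coplanar.

No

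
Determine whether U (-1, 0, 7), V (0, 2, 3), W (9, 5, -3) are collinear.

No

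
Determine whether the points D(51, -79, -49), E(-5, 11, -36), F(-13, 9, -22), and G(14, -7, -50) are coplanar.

A normal to the plane through D, E, F is n = DE × DF = (1286, 680, 832).
The plane has equation n·P = -28902. For G: n·G = -28356.
-28356 ≠ -28902, so G is off the plane.

No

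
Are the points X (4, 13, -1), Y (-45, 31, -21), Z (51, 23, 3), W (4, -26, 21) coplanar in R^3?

No

With X as base: XY = (-49, 18, -20), XZ = (47, 10, 4), XW = (0, -39, 22).
XZ × XW = (376, -1034, -1833).
XY · (XZ × XW) = -376.
Since -376 ≠ 0, the four points are not coplanar.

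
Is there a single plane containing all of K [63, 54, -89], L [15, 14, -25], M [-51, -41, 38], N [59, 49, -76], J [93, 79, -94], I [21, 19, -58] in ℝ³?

No

The plane through K, L, M has normal n = KL × KM = (1000, -1200, 0) and equation n·P = -1800.
Checking the remaining points: n·N = 200, n·J = -1800, n·I = -1800.
Since n·N = 200 ≠ -1800, N is off the plane and the points are not all coplanar.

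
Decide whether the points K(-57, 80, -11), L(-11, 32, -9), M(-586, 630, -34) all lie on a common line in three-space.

No

KL = (46, -48, 2), KM = (-529, 550, -23).
KL × KM = (4, 0, -92).
The cross product is nonzero, so the points do not lie on one line.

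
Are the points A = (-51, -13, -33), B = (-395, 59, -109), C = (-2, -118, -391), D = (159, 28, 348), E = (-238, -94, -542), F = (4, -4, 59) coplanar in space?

No

The plane through A, B, C has normal n = AB × AC = (-33756, -126876, 32592) and equation n·P = 2295408.
Checking the remaining points: n·D = 2422284, n·E = 2295408, n·F = 2295408.
Since n·D = 2422284 ≠ 2295408, D is off the plane and the points are not all coplanar.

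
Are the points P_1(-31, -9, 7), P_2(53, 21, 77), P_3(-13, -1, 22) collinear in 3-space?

P_1P_2 = (84, 30, 70), P_1P_3 = (18, 8, 15).
Comparing components 2 and 3: (30)(15) − (70)(8) = -110 ≠ 0, so P_1P_2 and P_1P_3 are not parallel and the points are not collinear.

No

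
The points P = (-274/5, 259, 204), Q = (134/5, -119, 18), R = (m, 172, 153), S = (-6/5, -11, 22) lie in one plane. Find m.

-184/5

Normal to plane PQS: n = (18576, 24408/5, -8856/5); plane equation n·X = -574776/5.
Requiring n·R = -574776/5: (18576)m + (2843208/5) = -574776/5.
So m = -184/5.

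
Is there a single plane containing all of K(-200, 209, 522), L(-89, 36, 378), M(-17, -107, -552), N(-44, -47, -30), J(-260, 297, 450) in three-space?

Yes

The plane through K, L, M has normal n = KL × KM = (140298, 92862, -3417) and equation n·P = -10435116.
Checking the remaining points: n·N = -10435116, n·J = -10435116.
All equal -10435116, so all 5 points lie in one plane.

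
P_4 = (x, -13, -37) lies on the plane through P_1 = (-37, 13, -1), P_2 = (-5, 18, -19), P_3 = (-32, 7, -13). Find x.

-36

The plane through P_1, P_2, P_3 has equation −168x + 294y − 217z = 10255.
Substituting P_4: (-168)x + (4207) = 10255, so x = -36.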